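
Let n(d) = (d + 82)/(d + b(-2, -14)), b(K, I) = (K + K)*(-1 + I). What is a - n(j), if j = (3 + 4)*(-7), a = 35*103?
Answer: 3602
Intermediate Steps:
a = 3605
j = -49 (j = 7*(-7) = -49)
b(K, I) = 2*K*(-1 + I) (b(K, I) = (2*K)*(-1 + I) = 2*K*(-1 + I))
n(d) = (82 + d)/(60 + d) (n(d) = (d + 82)/(d + 2*(-2)*(-1 - 14)) = (82 + d)/(d + 2*(-2)*(-15)) = (82 + d)/(d + 60) = (82 + d)/(60 + d))
a - n(j) = 3605 - (82 - 49)/(60 - 49) = 3605 - 33/11 = 3605 - 1*3 = 3605 - 3 = 3602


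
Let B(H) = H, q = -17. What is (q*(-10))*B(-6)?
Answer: -1020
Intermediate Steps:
(q*(-10))*B(-6) = -17*(-10)*(-6) = 170*(-6) = -1020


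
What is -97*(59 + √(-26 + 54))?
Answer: -5723 - 194*√7 ≈ -6236.3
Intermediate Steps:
-97*(59 + √(-26 + 54)) = -97*(59 + √28) = -97*(59 + 2*√7) = -5723 - 194*√7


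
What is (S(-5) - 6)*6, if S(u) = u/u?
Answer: -30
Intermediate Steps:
S(u) = 1
(S(-5) - 6)*6 = (1 - 6)*6 = -5*6 = -30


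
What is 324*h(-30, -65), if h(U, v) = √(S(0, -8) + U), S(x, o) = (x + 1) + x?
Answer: 324*I*√29 ≈ 1744.8*I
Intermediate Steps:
S(x, o) = 1 + 2*x (S(x, o) = (1 + x) + x = 1 + 2*x)
h(U, v) = √(1 + U) (h(U, v) = √((1 + 2*0) + U) = √((1 + 0) + U) = √(1 + U))
324*h(-30, -65) = 324*√(1 - 30) = 324*√(-29) = 324*(I*√29) = 324*I*√29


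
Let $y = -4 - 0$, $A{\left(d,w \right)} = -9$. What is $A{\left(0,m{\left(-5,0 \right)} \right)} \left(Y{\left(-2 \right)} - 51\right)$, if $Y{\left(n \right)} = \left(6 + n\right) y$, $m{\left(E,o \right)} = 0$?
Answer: $603$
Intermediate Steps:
$y = -4$ ($y = -4 + 0 = -4$)
$Y{\left(n \right)} = -24 - 4 n$ ($Y{\left(n \right)} = \left(6 + n\right) \left(-4\right) = -24 - 4 n$)
$A{\left(0,m{\left(-5,0 \right)} \right)} \left(Y{\left(-2 \right)} - 51\right) = - 9 \left(\left(-24 - -8\right) - 51\right) = - 9 \left(\left(-24 + 8\right) - 51\right) = - 9 \left(-16 - 51\right) = \left(-9\right) \left(-67\right) = 603$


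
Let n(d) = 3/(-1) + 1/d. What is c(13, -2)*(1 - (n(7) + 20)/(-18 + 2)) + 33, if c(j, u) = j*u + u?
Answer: -25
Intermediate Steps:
n(d) = -3 + 1/d (n(d) = 3*(-1) + 1/d = -3 + 1/d)
c(j, u) = u + j*u
c(13, -2)*(1 - (n(7) + 20)/(-18 + 2)) + 33 = (-2*(1 + 13))*(1 - ((-3 + 1/7) + 20)/(-18 + 2)) + 33 = (-2*14)*(1 - ((-3 + ⅐) + 20)/(-16)) + 33 = -28*(1 - (-20/7 + 20)*(-1)/16) + 33 = -28*(1 - 120*(-1)/(7*16)) + 33 = -28*(1 - 1*(-15/14)) + 33 = -28*(1 + 15/14) + 33 = -28*29/14 + 33 = -58 + 33 = -25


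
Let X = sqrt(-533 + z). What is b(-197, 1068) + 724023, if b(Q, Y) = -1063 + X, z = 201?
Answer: 722960 + 2*I*sqrt(83) ≈ 7.2296e+5 + 18.221*I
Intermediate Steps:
X = 2*I*sqrt(83) (X = sqrt(-533 + 201) = sqrt(-332) = 2*I*sqrt(83) ≈ 18.221*I)
b(Q, Y) = -1063 + 2*I*sqrt(83)
b(-197, 1068) + 724023 = (-1063 + 2*I*sqrt(83)) + 724023 = 722960 + 2*I*sqrt(83)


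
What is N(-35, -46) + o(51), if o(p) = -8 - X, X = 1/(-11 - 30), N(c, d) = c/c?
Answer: -286/41 ≈ -6.9756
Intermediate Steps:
N(c, d) = 1
X = -1/41 (X = 1/(-41) = -1/41 ≈ -0.024390)
o(p) = -327/41 (o(p) = -8 - 1*(-1/41) = -8 + 1/41 = -327/41)
N(-35, -46) + o(51) = 1 - 327/41 = -286/41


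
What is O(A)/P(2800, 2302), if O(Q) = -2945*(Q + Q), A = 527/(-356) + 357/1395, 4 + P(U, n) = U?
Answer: 3851129/1493064 ≈ 2.5793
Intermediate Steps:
P(U, n) = -4 + U
A = -202691/165540 (A = 527*(-1/356) + 357*(1/1395) = -527/356 + 119/465 = -202691/165540 ≈ -1.2244)
O(Q) = -5890*Q
O(A)/P(2800, 2302) = (-5890*(-202691/165540))/(-4 + 2800) = (3851129/534)/2796 = (3851129/534)*(1/2796) = 3851129/1493064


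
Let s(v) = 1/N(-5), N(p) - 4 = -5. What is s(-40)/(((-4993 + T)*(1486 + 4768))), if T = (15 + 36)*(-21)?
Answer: 1/37924256 ≈ 2.6368e-8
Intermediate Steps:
T = -1071 (T = 51*(-21) = -1071)
N(p) = -1 (N(p) = 4 - 5 = -1)
s(v) = -1 (s(v) = 1/(-1) = -1)
s(-40)/(((-4993 + T)*(1486 + 4768))) = -1/((-4993 - 1071)*(1486 + 4768)) = -1/((-6064*6254)) = -1/(-37924256) = -1*(-1/37924256) = 1/37924256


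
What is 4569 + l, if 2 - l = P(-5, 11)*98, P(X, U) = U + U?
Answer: 2415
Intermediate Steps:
P(X, U) = 2*U
l = -2154 (l = 2 - 2*11*98 = 2 - 22*98 = 2 - 1*2156 = 2 - 2156 = -2154)
4569 + l = 4569 - 2154 = 2415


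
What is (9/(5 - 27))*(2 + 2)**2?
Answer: -72/11 ≈ -6.5455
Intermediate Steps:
(9/(5 - 27))*(2 + 2)**2 = (9/(-22))*4**2 = -1/22*9*16 = -9/22*16 = -72/11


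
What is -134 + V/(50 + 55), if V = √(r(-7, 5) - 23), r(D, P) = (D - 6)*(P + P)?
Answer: -134 + I*√17/35 ≈ -134.0 + 0.1178*I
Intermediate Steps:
r(D, P) = 2*P*(-6 + D) (r(D, P) = (-6 + D)*(2*P) = 2*P*(-6 + D))
V = 3*I*√17 (V = √(2*5*(-6 - 7) - 23) = √(2*5*(-13) - 23) = √(-130 - 23) = √(-153) = 3*I*√17 ≈ 12.369*I)
-134 + V/(50 + 55) = -134 + (3*I*√17)/(50 + 55) = -134 + (3*I*√17)/105 = -134 + I*√17/35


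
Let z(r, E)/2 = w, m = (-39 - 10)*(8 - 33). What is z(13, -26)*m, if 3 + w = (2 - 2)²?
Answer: -7350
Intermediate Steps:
m = 1225 (m = -49*(-25) = 1225)
w = -3 (w = -3 + (2 - 2)² = -3 + 0² = -3 + 0 = -3)
z(r, E) = -6 (z(r, E) = 2*(-3) = -6)
z(13, -26)*m = -6*1225 = -7350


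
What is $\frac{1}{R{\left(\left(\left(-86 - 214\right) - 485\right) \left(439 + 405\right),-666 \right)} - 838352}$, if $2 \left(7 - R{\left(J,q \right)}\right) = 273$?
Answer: $- \frac{2}{1676963} \approx -1.1926 \cdot 10^{-6}$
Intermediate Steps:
$R{\left(J,q \right)} = - \frac{259}{2}$ ($R{\left(J,q \right)} = 7 - \frac{273}{2} = - \frac{259}{2}$)
$\frac{1}{R{\left(\left(\left(-86 - 214\right) - 485\right) \left(439 + 405\right),-666 \right)} - 838352} = \frac{1}{- \frac{259}{2} - 838352} = \frac{1}{- \frac{1676963}{2}} = - \frac{2}{1676963}$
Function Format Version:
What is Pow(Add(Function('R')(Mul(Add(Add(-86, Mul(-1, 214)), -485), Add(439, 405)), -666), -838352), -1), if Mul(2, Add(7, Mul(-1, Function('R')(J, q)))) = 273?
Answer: Rational(-2, 1676963) ≈ -1.1926e-6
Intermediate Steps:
Function('R')(J, q) = Rational(-259, 2) (Function('R')(J, q) = Add(7, Mul(Rational(-1, 2), 273)) = Add(7, Rational(-273, 2)) = Rational(-259, 2))
Pow(Add(Function('R')(Mul(Add(Add(-86, Mul(-1, 214)), -485), Add(439, 405)), -666), -838352), -1) = Pow(Add(Rational(-259, 2), -838352), -1) = Pow(Rational(-1676963, 2), -1) = Rational(-2, 1676963)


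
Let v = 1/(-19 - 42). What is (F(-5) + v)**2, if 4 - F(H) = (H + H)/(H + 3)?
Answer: 3844/3721 ≈ 1.0331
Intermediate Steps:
F(H) = 4 - 2*H/(3 + H) (F(H) = 4 - (H + H)/(H + 3) = 4 - 2*H/(3 + H))
v = -1/61 (v = 1/(-61) = -1/61 ≈ -0.016393)
(F(-5) + v)**2 = (2*(6 - 5)/(3 - 5) - 1/61)**2 = (2*1/(-2) - 1/61)**2 = (2*(-1/2)*1 - 1/61)**2 = (-1 - 1/61)**2 = (-62/61)**2 = 3844/3721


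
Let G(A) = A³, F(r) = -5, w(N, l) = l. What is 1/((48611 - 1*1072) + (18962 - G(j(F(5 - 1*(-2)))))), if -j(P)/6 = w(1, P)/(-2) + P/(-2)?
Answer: 1/93501 ≈ 1.0695e-5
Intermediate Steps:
j(P) = 6*P (j(P) = -6*(P/(-2) + P/(-2)) = -6*(P*(-½) + P*(-½)) = -6*(-P/2 - P/2) = -(-6)*P = 6*P)
1/((48611 - 1*1072) + (18962 - G(j(F(5 - 1*(-2)))))) = 1/((48611 - 1*1072) + (18962 - (6*(-5))³)) = 1/((48611 - 1072) + (18962 - 1*(-30)³)) = 1/(47539 + (18962 - 1*(-27000))) = 1/(47539 + (18962 + 27000)) = 1/(47539 + 45962) = 1/93501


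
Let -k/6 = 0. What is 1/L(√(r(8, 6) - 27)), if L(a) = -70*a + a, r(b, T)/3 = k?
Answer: I*√3/621 ≈ 0.0027891*I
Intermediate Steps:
k = 0 (k = -6*0 = 0)
r(b, T) = 0 (r(b, T) = 3*0 = 0)
L(a) = -69*a
1/L(√(r(8, 6) - 27)) = 1/(-69*√(0 - 27)) = 1/(-207*I*√3) = I*√3/621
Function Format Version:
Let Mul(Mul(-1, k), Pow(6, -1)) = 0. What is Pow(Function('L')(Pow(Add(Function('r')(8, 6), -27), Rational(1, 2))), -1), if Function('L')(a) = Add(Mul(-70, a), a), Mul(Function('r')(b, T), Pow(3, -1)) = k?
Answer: Mul(Rational(1, 621), I, Pow(3, Rational(1, 2))) ≈ Mul(0.0027891, I)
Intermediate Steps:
k = 0 (k = Mul(-6, 0) = 0)
Function('r')(b, T) = 0 (Function('r')(b, T) = Mul(3, 0) = 0)
Function('L')(a) = Mul(-69, a)
Pow(Function('L')(Pow(Add(Function('r')(8, 6), -27), Rational(1, 2))), -1) = Pow(Mul(-69, Pow(Add(0, -27), Rational(1, 2))), -1) = Pow(Mul(-69, Pow(-27, Rational(1, 2))), -1) = Pow(Mul(-69, Mul(3, I, Pow(3, Rational(1, 2)))), -1) = Pow(Mul(-207, I, Pow(3, Rational(1, 2))), -1) = Mul(Rational(1, 621), I, Pow(3, Rational(1, 2)))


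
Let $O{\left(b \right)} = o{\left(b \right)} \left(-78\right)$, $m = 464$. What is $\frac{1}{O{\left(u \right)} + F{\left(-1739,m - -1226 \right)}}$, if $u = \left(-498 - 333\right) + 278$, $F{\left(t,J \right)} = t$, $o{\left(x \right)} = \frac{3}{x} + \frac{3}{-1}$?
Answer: $- \frac{553}{832031} \approx -0.00066464$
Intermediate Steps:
$o{\left(x \right)} = -3 + \frac{3}{x}$ ($o{\left(x \right)} = \frac{3}{x} + 3 \left(-1\right) = \frac{3}{x} - 3 = -3 + \frac{3}{x}$)
$u = -553$ ($u = -831 + 278 = -553$)
$O{\left(b \right)} = 234 - \frac{234}{b}$ ($O{\left(b \right)} = \left(-3 + \frac{3}{b}\right) \left(-78\right) = 234 - \frac{234}{b}$)
$\frac{1}{O{\left(u \right)} + F{\left(-1739,m - -1226 \right)}} = \frac{1}{\left(234 - \frac{234}{-553}\right) - 1739} = \frac{1}{\left(234 - - \frac{234}{553}\right) - 1739} = \frac{1}{\left(234 + \frac{234}{553}\right) - 1739} = \frac{1}{\frac{129636}{553} - 1739} = \frac{1}{- \frac{832031}{553}} = - \frac{553}{832031}$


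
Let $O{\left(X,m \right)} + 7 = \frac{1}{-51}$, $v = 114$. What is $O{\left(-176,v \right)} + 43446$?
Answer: $\frac{2215388}{51} \approx 43439.0$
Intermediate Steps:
$O{\left(X,m \right)} = - \frac{358}{51}$ ($O{\left(X,m \right)} = -7 + \frac{1}{-51} = -7 - \frac{1}{51} = - \frac{358}{51}$)
$O{\left(-176,v \right)} + 43446 = - \frac{358}{51} + 43446 = \frac{2215388}{51}$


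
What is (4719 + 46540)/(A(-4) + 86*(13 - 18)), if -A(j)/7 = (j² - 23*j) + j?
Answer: -51259/1158 ≈ -44.265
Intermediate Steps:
A(j) = -7*j² + 154*j (A(j) = -7*((j² - 23*j) + j) = -7*(j² - 22*j) = -7*j² + 154*j)
(4719 + 46540)/(A(-4) + 86*(13 - 18)) = (4719 + 46540)/(7*(-4)*(22 - 1*(-4)) + 86*(13 - 18)) = 51259/(7*(-4)*(22 + 4) + 86*(-5)) = 51259/(7*(-4)*26 - 430) = 51259/(-728 - 430) = 51259/(-1158) = 51259*(-1/1158) = -51259/1158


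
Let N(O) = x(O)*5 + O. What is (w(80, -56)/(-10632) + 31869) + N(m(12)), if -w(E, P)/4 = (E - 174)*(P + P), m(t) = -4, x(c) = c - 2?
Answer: 42313979/1329 ≈ 31839.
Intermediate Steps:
x(c) = -2 + c
w(E, P) = -8*P*(-174 + E) (w(E, P) = -4*(E - 174)*(P + P) = -4*(-174 + E)*2*P = -8*P*(-174 + E))
N(O) = -10 + 6*O (N(O) = (-2 + O)*5 + O = (-10 + 5*O) + O = -10 + 6*O)
(w(80, -56)/(-10632) + 31869) + N(m(12)) = ((8*(-56)*(174 - 1*80))/(-10632) + 31869) + (-10 + 6*(-4)) = ((8*(-56)*(174 - 80))*(-1/10632) + 31869) + (-10 - 24) = ((8*(-56)*94)*(-1/10632) + 31869) - 34 = (-42112*(-1/10632) + 31869) - 34 = (5264/1329 + 31869) - 34 = 42359165/1329 - 34 = 42313979/1329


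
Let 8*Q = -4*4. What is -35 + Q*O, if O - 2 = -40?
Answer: 41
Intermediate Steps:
O = -38 (O = 2 - 40 = -38)
Q = -2 (Q = (-4*4)/8 = (1/8)*(-16) = -2)
-35 + Q*O = -35 - 2*(-38) = -35 + 76 = 41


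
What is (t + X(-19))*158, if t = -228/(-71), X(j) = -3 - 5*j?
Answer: 1068080/71 ≈ 15043.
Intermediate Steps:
X(j) = -3 - 5*j
t = 228/71 (t = -228*(-1/71) = 228/71 ≈ 3.2113)
(t + X(-19))*158 = (228/71 + (-3 - 5*(-19)))*158 = (228/71 + (-3 + 95))*158 = (228/71 + 92)*158 = (6760/71)*158 = 1068080/71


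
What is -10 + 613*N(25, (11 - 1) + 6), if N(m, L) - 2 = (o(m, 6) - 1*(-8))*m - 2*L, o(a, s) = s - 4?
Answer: 134850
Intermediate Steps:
o(a, s) = -4 + s
N(m, L) = 2 - 2*L + 10*m (N(m, L) = 2 + (((-4 + 6) - 1*(-8))*m - 2*L) = 2 + ((2 + 8)*m - 2*L) = 2 + (10*m - 2*L) = 2 + (-2*L + 10*m) = 2 - 2*L + 10*m)
-10 + 613*N(25, (11 - 1) + 6) = -10 + 613*(2 - 2*((11 - 1) + 6) + 10*25) = -10 + 613*(2 - 2*(10 + 6) + 250) = -10 + 613*(2 - 2*16 + 250) = -10 + 613*(2 - 32 + 250) = -10 + 613*220 = -10 + 134860 = 134850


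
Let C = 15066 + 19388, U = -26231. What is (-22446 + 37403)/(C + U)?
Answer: 14957/8223 ≈ 1.8189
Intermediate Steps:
C = 34454
(-22446 + 37403)/(C + U) = (-22446 + 37403)/(34454 - 26231) = 14957/8223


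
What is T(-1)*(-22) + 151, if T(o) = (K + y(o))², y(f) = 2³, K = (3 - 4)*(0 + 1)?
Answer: -927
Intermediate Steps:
K = -1 (K = -1*1 = -1)
y(f) = 8
T(o) = 49 (T(o) = (-1 + 8)² = 7² = 49)
T(-1)*(-22) + 151 = 49*(-22) + 151 = -1078 + 151 = -927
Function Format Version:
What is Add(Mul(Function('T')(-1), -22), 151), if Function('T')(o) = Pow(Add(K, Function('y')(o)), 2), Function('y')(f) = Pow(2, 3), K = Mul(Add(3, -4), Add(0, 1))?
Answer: -927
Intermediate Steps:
K = -1 (K = Mul(-1, 1) = -1)
Function('y')(f) = 8
Function('T')(o) = 49 (Function('T')(o) = Pow(Add(-1, 8), 2) = Pow(7, 2) = 49)
Add(Mul(Function('T')(-1), -22), 151) = Add(Mul(49, -22), 151) = Add(-1078, 151) = -927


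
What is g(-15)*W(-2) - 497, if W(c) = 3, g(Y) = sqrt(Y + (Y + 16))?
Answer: -497 + 3*I*sqrt(14) ≈ -497.0 + 11.225*I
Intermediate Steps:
g(Y) = sqrt(16 + 2*Y) (g(Y) = sqrt(Y + (16 + Y)) = sqrt(16 + 2*Y))
g(-15)*W(-2) - 497 = sqrt(16 + 2*(-15))*3 - 497 = sqrt(16 - 30)*3 - 497 = sqrt(-14)*3 - 497 = (I*sqrt(14))*3 - 497 = 3*I*sqrt(14) - 497 = -497 + 3*I*sqrt(14)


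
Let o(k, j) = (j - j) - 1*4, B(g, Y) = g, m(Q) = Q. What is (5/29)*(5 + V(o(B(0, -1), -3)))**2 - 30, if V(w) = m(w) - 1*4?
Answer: -825/29 ≈ -28.448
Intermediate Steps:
o(k, j) = -4 (o(k, j) = 0 - 4 = -4)
V(w) = -4 + w (V(w) = w - 1*4 = w - 4 = -4 + w)
(5/29)*(5 + V(o(B(0, -1), -3)))**2 - 30 = (5/29)*(5 + (-4 - 4))**2 - 30 = (5*(1/29))*(5 - 8)**2 - 30 = (5/29)*(-3)**2 - 30 = (5/29)*9 - 30 = 45/29 - 30 = -825/29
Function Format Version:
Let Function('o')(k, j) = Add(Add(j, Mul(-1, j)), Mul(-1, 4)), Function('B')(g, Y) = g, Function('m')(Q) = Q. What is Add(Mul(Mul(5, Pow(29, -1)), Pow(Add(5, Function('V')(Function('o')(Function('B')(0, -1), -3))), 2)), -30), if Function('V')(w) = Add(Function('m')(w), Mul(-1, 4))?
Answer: Rational(-825, 29) ≈ -28.448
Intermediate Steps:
Function('o')(k, j) = -4 (Function('o')(k, j) = Add(0, -4) = -4)
Function('V')(w) = Add(-4, w) (Function('V')(w) = Add(w, Mul(-1, 4)) = Add(w, -4) = Add(-4, w))
Add(Mul(Mul(5, Pow(29, -1)), Pow(Add(5, Function('V')(Function('o')(Function('B')(0, -1), -3))), 2)), -30) = Add(Mul(Mul(5, Pow(29, -1)), Pow(Add(5, Add(-4, -4)), 2)), -30) = Add(Mul(Mul(5, Rational(1, 29)), Pow(Add(5, -8), 2)), -30) = Add(Mul(Rational(5, 29), Pow(-3, 2)), -30) = Add(Mul(Rational(5, 29), 9), -30) = Add(Rational(45, 29), -30) = Rational(-825, 29)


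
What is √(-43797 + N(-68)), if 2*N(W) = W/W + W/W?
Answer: 2*I*√10949 ≈ 209.27*I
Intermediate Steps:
N(W) = 1 (N(W) = (W/W + W/W)/2 = (1 + 1)/2 = (½)*2 = 1)
√(-43797 + N(-68)) = √(-43797 + 1) = √(-43796) = 2*I*√10949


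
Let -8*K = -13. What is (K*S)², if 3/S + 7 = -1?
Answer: 1521/4096 ≈ 0.37134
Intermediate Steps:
K = 13/8 (K = -⅛*(-13) = 13/8 ≈ 1.6250)
S = -3/8 (S = 3/(-7 - 1) = 3/(-8) = 3*(-⅛) = -3/8 ≈ -0.37500)
(K*S)² = ((13/8)*(-3/8))² = (-39/64)² = 1521/4096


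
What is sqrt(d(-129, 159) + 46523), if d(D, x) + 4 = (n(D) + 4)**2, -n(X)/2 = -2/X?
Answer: sqrt(774384823)/129 ≈ 215.72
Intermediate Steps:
n(X) = 4/X (n(X) = -(-4)/X = 4/X)
d(D, x) = -4 + (4 + 4/D)**2 (d(D, x) = -4 + (4/D + 4)**2 = -4 + (4 + 4/D)**2)
sqrt(d(-129, 159) + 46523) = sqrt((12 + 16/(-129)**2 + 32/(-129)) + 46523) = sqrt((12 + 16*(1/16641) + 32*(-1/129)) + 46523) = sqrt((12 + 16/16641 - 32/129) + 46523) = sqrt(195580/16641 + 46523) = sqrt(774384823/16641) = sqrt(774384823)/129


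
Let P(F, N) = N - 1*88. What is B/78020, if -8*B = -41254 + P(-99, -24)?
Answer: 20683/312080 ≈ 0.066275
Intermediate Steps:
P(F, N) = -88 + N (P(F, N) = N - 88 = -88 + N)
B = 20683/4 (B = -(-41254 + (-88 - 24))/8 = -(-41254 - 112)/8 = -⅛*(-41366) = 20683/4 ≈ 5170.8)
B/78020 = (20683/4)/78020 = (20683/4)*(1/78020) = 20683/312080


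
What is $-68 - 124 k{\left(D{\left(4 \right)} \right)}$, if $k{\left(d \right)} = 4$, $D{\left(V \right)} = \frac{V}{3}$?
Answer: $-564$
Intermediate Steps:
$D{\left(V \right)} = \frac{V}{3}$ ($D{\left(V \right)} = V \frac{1}{3} = \frac{V}{3}$)
$-68 - 124 k{\left(D{\left(4 \right)} \right)} = -68 - 496 = -564$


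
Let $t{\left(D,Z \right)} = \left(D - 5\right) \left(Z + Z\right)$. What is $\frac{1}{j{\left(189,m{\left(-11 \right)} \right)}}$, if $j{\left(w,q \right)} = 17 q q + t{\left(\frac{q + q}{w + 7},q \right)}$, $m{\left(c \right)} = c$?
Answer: $\frac{49}{106304} \approx 0.00046094$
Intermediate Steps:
$t{\left(D,Z \right)} = 2 Z \left(-5 + D\right)$ ($t{\left(D,Z \right)} = \left(-5 + D\right) 2 Z = 2 Z \left(-5 + D\right)$)
$j{\left(w,q \right)} = 17 q^{2} + 2 q \left(-5 + \frac{2 q}{7 + w}\right)$ ($j{\left(w,q \right)} = 17 q q + 2 q \left(-5 + \frac{q + q}{w + 7}\right) = 17 q^{2} + 2 q \left(-5 + \frac{2 q}{7 + w}\right)$)
$\frac{1}{j{\left(189,m{\left(-11 \right)} \right)}} = \frac{1}{\left(-11\right) \frac{1}{7 + 189} \left(-70 - 1890 + 123 \left(-11\right) + 17 \left(-11\right) 189\right)} = \frac{1}{\left(-11\right) \frac{1}{196} \left(-70 - 1890 - 1353 - 35343\right)} = \frac{1}{\left(-11\right) \frac{1}{196} \left(-38656\right)} = \frac{1}{\frac{106304}{49}} = \frac{49}{106304}$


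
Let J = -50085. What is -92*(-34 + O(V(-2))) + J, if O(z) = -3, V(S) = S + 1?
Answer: -46681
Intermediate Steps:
V(S) = 1 + S
-92*(-34 + O(V(-2))) + J = -92*(-34 - 3) - 50085 = -92*(-37) - 50085 = 3404 - 50085 = -46681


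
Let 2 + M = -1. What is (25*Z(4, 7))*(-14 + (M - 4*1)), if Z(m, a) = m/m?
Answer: -525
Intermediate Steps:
M = -3 (M = -2 - 1 = -3)
Z(m, a) = 1
(25*Z(4, 7))*(-14 + (M - 4*1)) = (25*1)*(-14 + (-3 - 4*1)) = 25*(-14 + (-3 - 4)) = 25*(-14 - 7) = 25*(-21) = -525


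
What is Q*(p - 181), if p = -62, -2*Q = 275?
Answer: 66825/2 ≈ 33413.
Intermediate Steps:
Q = -275/2 (Q = -½*275 = -275/2 ≈ -137.50)
Q*(p - 181) = -275*(-62 - 181)/2 = -275/2*(-243) = 66825/2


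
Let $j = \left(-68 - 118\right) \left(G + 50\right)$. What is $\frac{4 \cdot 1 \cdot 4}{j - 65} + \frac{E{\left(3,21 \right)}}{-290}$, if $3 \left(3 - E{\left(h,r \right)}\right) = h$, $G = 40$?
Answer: $- \frac{765}{97469} \approx -0.0078487$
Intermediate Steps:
$E{\left(h,r \right)} = 3 - \frac{h}{3}$
$j = -16740$ ($j = \left(-68 - 118\right) \left(40 + 50\right) = \left(-186\right) 90 = -16740$)
$\frac{4 \cdot 1 \cdot 4}{j - 65} + \frac{E{\left(3,21 \right)}}{-290} = \frac{4 \cdot 1 \cdot 4}{-16740 - 65} + \frac{3 - 1}{-290} = \frac{4 \cdot 4}{-16740 - 65} + \left(3 - 1\right) \left(- \frac{1}{290}\right) = \frac{16}{-16805} + 2 \left(- \frac{1}{290}\right) = 16 \left(- \frac{1}{16805}\right) - \frac{1}{145} = - \frac{16}{16805} - \frac{1}{145} = - \frac{765}{97469}$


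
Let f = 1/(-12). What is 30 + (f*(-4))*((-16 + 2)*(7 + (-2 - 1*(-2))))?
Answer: -8/3 ≈ -2.6667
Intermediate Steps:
f = -1/12 ≈ -0.083333
30 + (f*(-4))*((-16 + 2)*(7 + (-2 - 1*(-2)))) = 30 + (-1/12*(-4))*((-16 + 2)*(7 + (-2 - 1*(-2)))) = 30 + (-14*(7 + (-2 + 2)))/3 = 30 + (-14*(7 + 0))/3 = 30 + (-14*7)/3 = 30 + (1/3)*(-98) = 30 - 98/3 = -8/3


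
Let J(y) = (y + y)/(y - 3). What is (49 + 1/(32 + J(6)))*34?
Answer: 30005/18 ≈ 1666.9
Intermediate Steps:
J(y) = 2*y/(-3 + y) (J(y) = (2*y)/(-3 + y) = 2*y/(-3 + y))
(49 + 1/(32 + J(6)))*34 = (49 + 1/(32 + 2*6/(-3 + 6)))*34 = (49 + 1/(32 + 2*6/3))*34 = (49 + 1/(32 + 2*6*(1/3)))*34 = (49 + 1/(32 + 4))*34 = (49 + 1/36)*34 = (1765/36)*34 = 30005/18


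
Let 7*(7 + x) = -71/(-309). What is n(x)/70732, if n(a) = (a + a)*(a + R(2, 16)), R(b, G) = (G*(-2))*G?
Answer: 8458233410/82731135627 ≈ 0.10224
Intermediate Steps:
R(b, G) = -2*G² (R(b, G) = (-2*G)*G = -2*G²)
x = -15070/2163 (x = -7 + (-71/(-309))/7 = -7 + (-71*(-1/309))/7 = -7 + (⅐)*(71/309) = -7 + 71/2163 = -15070/2163 ≈ -6.9672)
n(a) = 2*a*(-512 + a) (n(a) = (a + a)*(a - 2*16²) = (2*a)*(a - 2*256) = (2*a)*(a - 512) = (2*a)*(-512 + a) = 2*a*(-512 + a))
n(x)/70732 = (2*(-15070/2163)*(-512 - 15070/2163))/70732 = (2*(-15070/2163)*(-1122526/2163))*(1/70732) = (33832933640/4678569)*(1/70732) = 8458233410/82731135627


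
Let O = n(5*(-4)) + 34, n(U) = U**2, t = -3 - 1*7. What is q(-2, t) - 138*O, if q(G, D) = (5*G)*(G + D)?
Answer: -59772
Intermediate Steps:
t = -10 (t = -3 - 7 = -10)
q(G, D) = 5*G*(D + G) (q(G, D) = (5*G)*(D + G) = 5*G*(D + G))
O = 434 (O = (5*(-4))**2 + 34 = (-20)**2 + 34 = 400 + 34 = 434)
q(-2, t) - 138*O = 5*(-2)*(-10 - 2) - 138*434 = 5*(-2)*(-12) - 59892 = 120 - 59892 = -59772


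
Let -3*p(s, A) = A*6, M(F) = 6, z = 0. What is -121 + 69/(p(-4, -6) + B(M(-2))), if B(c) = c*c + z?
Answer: -1913/16 ≈ -119.56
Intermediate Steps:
p(s, A) = -2*A (p(s, A) = -A*6/3 = -2*A)
B(c) = c² (B(c) = c*c + 0 = c² + 0 = c²)
-121 + 69/(p(-4, -6) + B(M(-2))) = -121 + 69/(-2*(-6) + 6²) = -121 + 69/(12 + 36) = -121 + 69/48 = -121 + 69*(1/48) = -121 + 23/16 = -1913/16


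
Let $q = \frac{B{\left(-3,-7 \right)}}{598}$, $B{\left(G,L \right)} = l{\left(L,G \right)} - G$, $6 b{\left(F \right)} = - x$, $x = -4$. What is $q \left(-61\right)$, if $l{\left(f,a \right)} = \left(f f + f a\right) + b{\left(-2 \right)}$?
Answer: $- \frac{1037}{138} \approx -7.5145$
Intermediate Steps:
$b{\left(F \right)} = \frac{2}{3}$ ($b{\left(F \right)} = \frac{\left(-1\right) \left(-4\right)}{6} = \frac{1}{6} \cdot 4 = \frac{2}{3}$)
$l{\left(f,a \right)} = \frac{2}{3} + f^{2} + a f$ ($l{\left(f,a \right)} = \left(f f + f a\right) + \frac{2}{3} = \left(f^{2} + a f\right) + \frac{2}{3} = \frac{2}{3} + f^{2} + a f$)
$B{\left(G,L \right)} = \frac{2}{3} + L^{2} - G + G L$ ($B{\left(G,L \right)} = \left(\frac{2}{3} + L^{2} + G L\right) - G = \frac{2}{3} + L^{2} - G + G L$)
$q = \frac{17}{138}$ ($q = \frac{\frac{2}{3} + \left(-7\right)^{2} - -3 - -21}{598} = \left(\frac{2}{3} + 49 + 3 + 21\right) \frac{1}{598} = \frac{221}{3} \cdot \frac{1}{598} = \frac{17}{138} \approx 0.12319$)
$q \left(-61\right) = \frac{17}{138} \left(-61\right) = - \frac{1037}{138}$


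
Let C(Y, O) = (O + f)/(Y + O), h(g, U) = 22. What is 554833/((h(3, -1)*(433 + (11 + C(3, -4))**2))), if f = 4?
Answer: 554833/12188 ≈ 45.523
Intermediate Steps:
C(Y, O) = (4 + O)/(O + Y) (C(Y, O) = (O + 4)/(Y + O) = (4 + O)/(O + Y))
554833/((h(3, -1)*(433 + (11 + C(3, -4))**2))) = 554833/((22*(433 + (11 + (4 - 4)/(-4 + 3))**2))) = 554833/((22*(433 + (11 + 0/(-1))**2))) = 554833/((22*(433 + (11 - 1*0)**2))) = 554833/((22*(433 + (11 + 0)**2))) = 554833/((22*(433 + 11**2))) = 554833/((22*(433 + 121))) = 554833/((22*554)) = 554833/12188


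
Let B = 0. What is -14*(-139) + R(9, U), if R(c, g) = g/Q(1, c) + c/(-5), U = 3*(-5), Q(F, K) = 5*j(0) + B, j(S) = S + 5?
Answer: 9718/5 ≈ 1943.6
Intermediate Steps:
j(S) = 5 + S
Q(F, K) = 25 (Q(F, K) = 5*(5 + 0) + 0 = 5*5 + 0 = 25 + 0 = 25)
U = -15
R(c, g) = -c/5 + g/25 (R(c, g) = g/25 + c/(-5) = g*(1/25) + c*(-⅕) = g/25 - c/5 = -c/5 + g/25)
-14*(-139) + R(9, U) = -14*(-139) + (-⅕*9 + (1/25)*(-15)) = 1946 + (-9/5 - ⅗) = 1946 - 12/5 = 9718/5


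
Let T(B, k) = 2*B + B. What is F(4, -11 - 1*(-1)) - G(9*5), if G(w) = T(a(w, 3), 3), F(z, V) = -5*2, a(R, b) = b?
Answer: -19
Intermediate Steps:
T(B, k) = 3*B
F(z, V) = -10
G(w) = 9 (G(w) = 3*3 = 9)
F(4, -11 - 1*(-1)) - G(9*5) = -10 - 1*9 = -10 - 9 = -19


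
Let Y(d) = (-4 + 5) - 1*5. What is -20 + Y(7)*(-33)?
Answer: 112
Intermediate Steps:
Y(d) = -4 (Y(d) = 1 - 5 = -4)
-20 + Y(7)*(-33) = -20 - 4*(-33) = -20 + 132 = 112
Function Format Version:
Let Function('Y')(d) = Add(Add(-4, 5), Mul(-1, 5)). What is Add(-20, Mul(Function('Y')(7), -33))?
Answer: 112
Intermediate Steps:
Function('Y')(d) = -4 (Function('Y')(d) = Add(1, -5) = -4)
Add(-20, Mul(Function('Y')(7), -33)) = Add(-20, Mul(-4, -33)) = Add(-20, 132) = 112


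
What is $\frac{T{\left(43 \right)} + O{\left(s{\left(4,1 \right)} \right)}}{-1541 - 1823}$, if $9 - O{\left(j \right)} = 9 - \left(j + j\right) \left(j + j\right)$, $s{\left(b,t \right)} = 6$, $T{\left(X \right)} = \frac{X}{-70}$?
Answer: $- \frac{10037}{235480} \approx -0.042624$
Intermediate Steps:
$T{\left(X \right)} = - \frac{X}{70}$ ($T{\left(X \right)} = X \left(- \frac{1}{70}\right) = - \frac{X}{70}$)
$O{\left(j \right)} = 4 j^{2}$ ($O{\left(j \right)} = 9 - \left(9 - \left(j + j\right) \left(j + j\right)\right) = 9 - \left(9 - 2 j 2 j\right) = 9 - \left(9 - 4 j^{2}\right) = 9 + \left(-9 + 4 j^{2}\right) = 4 j^{2}$)
$\frac{T{\left(43 \right)} + O{\left(s{\left(4,1 \right)} \right)}}{-1541 - 1823} = \frac{\left(- \frac{1}{70}\right) 43 + 4 \cdot 6^{2}}{-1541 - 1823} = \frac{- \frac{43}{70} + 4 \cdot 36}{-3364} = \left(- \frac{43}{70} + 144\right) \left(- \frac{1}{3364}\right) = \frac{10037}{70} \left(- \frac{1}{3364}\right) = - \frac{10037}{235480}$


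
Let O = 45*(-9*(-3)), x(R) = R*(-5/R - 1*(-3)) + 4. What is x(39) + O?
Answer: 1331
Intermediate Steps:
x(R) = 4 + R*(3 - 5/R) (x(R) = R*(-5/R + 3) + 4 = R*(3 - 5/R) + 4 = 4 + R*(3 - 5/R))
O = 1215 (O = 45*27 = 1215)
x(39) + O = (-1 + 3*39) + 1215 = (-1 + 117) + 1215 = 116 + 1215 = 1331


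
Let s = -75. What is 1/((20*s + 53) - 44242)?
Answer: -1/45689 ≈ -2.1887e-5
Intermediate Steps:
1/((20*s + 53) - 44242) = 1/((20*(-75) + 53) - 44242) = 1/((-1500 + 53) - 44242) = 1/(-1447 - 44242) = 1/(-45689) = -1/45689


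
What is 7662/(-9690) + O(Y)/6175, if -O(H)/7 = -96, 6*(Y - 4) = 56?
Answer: -71581/104975 ≈ -0.68189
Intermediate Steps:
Y = 40/3 (Y = 4 + (1/6)*56 = 4 + 28/3 = 40/3 ≈ 13.333)
O(H) = 672 (O(H) = -7*(-96) = 672)
7662/(-9690) + O(Y)/6175 = 7662/(-9690) + 672/6175 = 7662*(-1/9690) + 672*(1/6175) = -1277/1615 + 672/6175 = -71581/104975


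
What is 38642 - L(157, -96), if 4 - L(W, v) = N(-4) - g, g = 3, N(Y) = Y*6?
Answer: 38611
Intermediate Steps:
N(Y) = 6*Y
L(W, v) = 31 (L(W, v) = 4 - (6*(-4) - 1*3) = 4 - (-24 - 3) = 4 - 1*(-27) = 4 + 27 = 31)
38642 - L(157, -96) = 38642 - 1*31 = 38642 - 31 = 38611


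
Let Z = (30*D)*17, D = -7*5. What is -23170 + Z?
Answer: -41020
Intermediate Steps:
D = -35
Z = -17850 (Z = (30*(-35))*17 = -1050*17 = -17850)
-23170 + Z = -23170 - 17850 = -41020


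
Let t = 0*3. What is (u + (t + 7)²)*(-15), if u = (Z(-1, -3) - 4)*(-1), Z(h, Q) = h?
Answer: -810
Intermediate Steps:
t = 0
u = 5 (u = (-1 - 4)*(-1) = -5*(-1) = 5)
(u + (t + 7)²)*(-15) = (5 + (0 + 7)²)*(-15) = (5 + 7²)*(-15) = (5 + 49)*(-15) = 54*(-15) = -810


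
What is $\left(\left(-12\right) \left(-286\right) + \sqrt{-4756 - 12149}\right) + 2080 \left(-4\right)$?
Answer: $-4888 + 7 i \sqrt{345} \approx -4888.0 + 130.02 i$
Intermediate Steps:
$\left(\left(-12\right) \left(-286\right) + \sqrt{-4756 - 12149}\right) + 2080 \left(-4\right) = \left(3432 + \sqrt{-16905}\right) - 8320 = \left(3432 + 7 i \sqrt{345}\right) - 8320 = -4888 + 7 i \sqrt{345}$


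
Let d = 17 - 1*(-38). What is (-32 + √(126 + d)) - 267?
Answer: -299 + √181 ≈ -285.55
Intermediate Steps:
d = 55 (d = 17 + 38 = 55)
(-32 + √(126 + d)) - 267 = (-32 + √(126 + 55)) - 267 = (-32 + √181) - 267 = -299 + √181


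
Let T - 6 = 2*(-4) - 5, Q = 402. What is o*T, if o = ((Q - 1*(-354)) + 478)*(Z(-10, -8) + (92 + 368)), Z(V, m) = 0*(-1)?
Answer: -3973480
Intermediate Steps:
Z(V, m) = 0
T = -7 (T = 6 + (2*(-4) - 5) = 6 + (-8 - 5) = 6 - 13 = -7)
o = 567640 (o = ((402 - 1*(-354)) + 478)*(0 + (92 + 368)) = ((402 + 354) + 478)*(0 + 460) = (756 + 478)*460 = 1234*460 = 567640)
o*T = 567640*(-7) = -3973480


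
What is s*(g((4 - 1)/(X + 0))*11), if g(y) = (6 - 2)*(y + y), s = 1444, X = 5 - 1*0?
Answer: 381216/5 ≈ 76243.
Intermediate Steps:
X = 5 (X = 5 + 0 = 5)
g(y) = 8*y (g(y) = 4*(2*y) = 8*y)
s*(g((4 - 1)/(X + 0))*11) = 1444*((8*((4 - 1)/(5 + 0)))*11) = 1444*((8*(3/5))*11) = 1444*((8*(3*(⅕)))*11) = 1444*((8*(⅗))*11) = 1444*((24/5)*11) = 1444*(264/5) = 381216/5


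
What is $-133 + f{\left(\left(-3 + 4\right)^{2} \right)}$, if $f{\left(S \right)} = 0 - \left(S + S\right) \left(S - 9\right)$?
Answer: $-117$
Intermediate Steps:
$f{\left(S \right)} = - 2 S \left(-9 + S\right)$ ($f{\left(S \right)} = 0 - 2 S \left(-9 + S\right) = - 2 S \left(-9 + S\right)$)
$-133 + f{\left(\left(-3 + 4\right)^{2} \right)} = -133 + 2 \left(-3 + 4\right)^{2} \left(9 - \left(-3 + 4\right)^{2}\right) = -133 + 2 \cdot 1^{2} \left(9 - 1^{2}\right) = -133 + 2 \cdot 1 \left(9 - 1\right) = -133 + 2 \cdot 1 \cdot 8 = -133 + 16 = -117$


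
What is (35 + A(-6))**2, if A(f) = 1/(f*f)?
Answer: 1590121/1296 ≈ 1226.9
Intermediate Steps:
A(f) = f**(-2)
(35 + A(-6))**2 = (35 + (-6)**(-2))**2 = (35 + 1/36)**2 = (1261/36)**2 = 1590121/1296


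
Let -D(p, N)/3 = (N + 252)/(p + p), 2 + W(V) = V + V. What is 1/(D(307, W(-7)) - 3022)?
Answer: -307/928108 ≈ -0.00033078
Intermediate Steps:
W(V) = -2 + 2*V (W(V) = -2 + (V + V) = -2 + 2*V)
D(p, N) = -3*(252 + N)/(2*p) (D(p, N) = -3*(N + 252)/(p + p) = -3*(252 + N)/(2*p))
1/(D(307, W(-7)) - 3022) = 1/((3/2)*(-252 - (-2 + 2*(-7)))/307 - 3022) = 1/((3/2)*(1/307)*(-252 - (-2 - 14)) - 3022) = 1/((3/2)*(1/307)*(-252 - 1*(-16)) - 3022) = 1/((3/2)*(1/307)*(-252 + 16) - 3022) = 1/((3/2)*(1/307)*(-236) - 3022) = 1/(-354/307 - 3022) = 1/(-928108/307) = -307/928108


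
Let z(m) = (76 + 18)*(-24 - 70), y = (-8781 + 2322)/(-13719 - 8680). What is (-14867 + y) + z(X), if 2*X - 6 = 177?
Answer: -530917038/22399 ≈ -23703.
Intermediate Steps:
X = 183/2 (X = 3 + (1/2)*177 = 3 + 177/2 = 183/2 ≈ 91.500)
y = 6459/22399 (y = -6459/(-22399) = -6459*(-1/22399) = 6459/22399 ≈ 0.28836)
z(m) = -8836 (z(m) = 94*(-94) = -8836)
(-14867 + y) + z(X) = (-14867 + 6459/22399) - 8836 = -332999474/22399 - 8836 = -530917038/22399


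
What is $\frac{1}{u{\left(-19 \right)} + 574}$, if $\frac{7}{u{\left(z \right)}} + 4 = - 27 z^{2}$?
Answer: $\frac{1393}{799581} \approx 0.0017422$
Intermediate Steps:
$u{\left(z \right)} = \frac{7}{-4 - 27 z^{2}}$
$\frac{1}{u{\left(-19 \right)} + 574} = \frac{1}{- \frac{7}{4 + 27 \left(-19\right)^{2}} + 574} = \frac{1}{- \frac{7}{4 + 27 \cdot 361} + 574} = \frac{1}{- \frac{7}{4 + 9747} + 574} = \frac{1}{- \frac{7}{9751} + 574} = \frac{1}{\left(-7\right) \frac{1}{9751} + 574} = \frac{1}{- \frac{1}{1393} + 574} = \frac{1}{\frac{799581}{1393}} = \frac{1393}{799581}$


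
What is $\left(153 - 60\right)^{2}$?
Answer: $8649$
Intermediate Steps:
$\left(153 - 60\right)^{2} = 93^{2} = 8649$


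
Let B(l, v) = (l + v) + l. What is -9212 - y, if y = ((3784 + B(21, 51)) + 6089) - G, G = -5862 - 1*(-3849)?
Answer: -21191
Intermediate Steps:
B(l, v) = v + 2*l
G = -2013 (G = -5862 + 3849 = -2013)
y = 11979 (y = ((3784 + (51 + 2*21)) + 6089) - 1*(-2013) = ((3784 + (51 + 42)) + 6089) + 2013 = ((3784 + 93) + 6089) + 2013 = (3877 + 6089) + 2013 = 9966 + 2013 = 11979)
-9212 - y = -9212 - 1*11979 = -9212 - 11979 = -21191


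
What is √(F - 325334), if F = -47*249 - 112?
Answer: 3*I*√37461 ≈ 580.65*I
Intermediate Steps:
F = -11815 (F = -11703 - 112 = -11815)
√(F - 325334) = √(-11815 - 325334) = √(-337149) = 3*I*√37461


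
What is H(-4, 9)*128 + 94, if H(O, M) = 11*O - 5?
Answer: -6178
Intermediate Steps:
H(O, M) = -5 + 11*O
H(-4, 9)*128 + 94 = (-5 + 11*(-4))*128 + 94 = (-5 - 44)*128 + 94 = -49*128 + 94 = -6272 + 94 = -6178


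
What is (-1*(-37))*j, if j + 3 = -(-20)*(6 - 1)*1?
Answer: 3589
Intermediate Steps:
j = 97 (j = -3 - (-20)*(6 - 1)*1 = -3 - (-20)*5*1 = -3 - 4*(-25)*1 = -3 + 100*1 = -3 + 100 = 97)
(-1*(-37))*j = -1*(-37)*97 = 37*97 = 3589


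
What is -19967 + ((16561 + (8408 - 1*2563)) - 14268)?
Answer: -11829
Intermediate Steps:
-19967 + ((16561 + (8408 - 1*2563)) - 14268) = -19967 + ((16561 + (8408 - 2563)) - 14268) = -19967 + ((16561 + 5845) - 14268) = -19967 + (22406 - 14268) = -19967 + 8138 = -11829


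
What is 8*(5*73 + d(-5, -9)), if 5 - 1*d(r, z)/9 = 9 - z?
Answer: 1984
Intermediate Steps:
d(r, z) = -36 + 9*z (d(r, z) = 45 - 9*(9 - z) = 45 + (-81 + 9*z) = -36 + 9*z)
8*(5*73 + d(-5, -9)) = 8*(5*73 + (-36 + 9*(-9))) = 8*(365 + (-36 - 81)) = 8*(365 - 117) = 8*248 = 1984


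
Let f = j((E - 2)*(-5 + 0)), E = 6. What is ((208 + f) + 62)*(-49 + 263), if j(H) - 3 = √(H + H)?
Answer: 58422 + 428*I*√10 ≈ 58422.0 + 1353.5*I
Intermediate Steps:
j(H) = 3 + √2*√H (j(H) = 3 + √(H + H) = 3 + √(2*H) = 3 + √2*√H)
f = 3 + 2*I*√10 (f = 3 + √2*√((6 - 2)*(-5 + 0)) = 3 + √2*√(4*(-5)) = 3 + √2*√(-20) = 3 + √2*(2*I*√5) = 3 + 2*I*√10 ≈ 3.0 + 6.3246*I)
((208 + f) + 62)*(-49 + 263) = ((208 + (3 + 2*I*√10)) + 62)*(-49 + 263) = ((211 + 2*I*√10) + 62)*214 = (273 + 2*I*√10)*214 = 58422 + 428*I*√10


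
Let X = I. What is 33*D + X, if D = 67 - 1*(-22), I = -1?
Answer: 2936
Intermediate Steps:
D = 89 (D = 67 + 22 = 89)
X = -1
33*D + X = 33*89 - 1 = 2937 - 1 = 2936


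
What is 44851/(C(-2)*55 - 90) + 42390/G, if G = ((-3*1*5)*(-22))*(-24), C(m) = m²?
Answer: 1942829/5720 ≈ 339.66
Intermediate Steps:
G = -7920 (G = (-3*5*(-22))*(-24) = -15*(-22)*(-24) = 330*(-24) = -7920)
44851/(C(-2)*55 - 90) + 42390/G = 44851/((-2)²*55 - 90) + 42390/(-7920) = 44851/(4*55 - 90) + 42390*(-1/7920) = 44851/(220 - 90) - 471/88 = 44851/130 - 471/88 = 1942829/5720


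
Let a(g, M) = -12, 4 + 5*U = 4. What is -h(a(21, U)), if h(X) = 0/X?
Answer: 0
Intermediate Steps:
U = 0 (U = -⅘ + (⅕)*4 = -⅘ + ⅘ = 0)
h(X) = 0
-h(a(21, U)) = -1*0 = 0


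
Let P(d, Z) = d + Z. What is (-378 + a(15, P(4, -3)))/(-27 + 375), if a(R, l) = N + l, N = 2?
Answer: -125/116 ≈ -1.0776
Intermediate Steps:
P(d, Z) = Z + d
a(R, l) = 2 + l
(-378 + a(15, P(4, -3)))/(-27 + 375) = (-378 + (2 + (-3 + 4)))/(-27 + 375) = (-378 + (2 + 1))/348 = (-378 + 3)*(1/348) = -375*1/348 = -125/116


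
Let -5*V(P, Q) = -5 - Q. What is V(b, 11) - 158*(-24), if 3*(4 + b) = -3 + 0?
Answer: 18976/5 ≈ 3795.2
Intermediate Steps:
b = -5 (b = -4 + (-3 + 0)/3 = -4 + (⅓)*(-3) = -4 - 1 = -5)
V(P, Q) = 1 + Q/5 (V(P, Q) = -(-5 - Q)/5 = 1 + Q/5)
V(b, 11) - 158*(-24) = (1 + (⅕)*11) - 158*(-24) = (1 + 11/5) + 3792 = 16/5 + 3792 = 18976/5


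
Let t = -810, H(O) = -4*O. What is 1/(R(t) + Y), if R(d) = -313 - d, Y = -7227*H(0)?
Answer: 1/497 ≈ 0.0020121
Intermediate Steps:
Y = 0 (Y = -(-28908)*0 = -7227*0 = 0)
1/(R(t) + Y) = 1/((-313 - 1*(-810)) + 0) = 1/((-313 + 810) + 0) = 1/(497 + 0) = 1/497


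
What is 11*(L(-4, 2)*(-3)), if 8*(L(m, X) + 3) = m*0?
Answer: 99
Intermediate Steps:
L(m, X) = -3 (L(m, X) = -3 + (m*0)/8 = -3 + (⅛)*0 = -3 + 0 = -3)
11*(L(-4, 2)*(-3)) = 11*(-3*(-3)) = 11*9 = 99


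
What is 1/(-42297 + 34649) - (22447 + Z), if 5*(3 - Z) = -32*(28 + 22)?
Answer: -174144961/7648 ≈ -22770.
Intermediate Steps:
Z = 323 (Z = 3 - (-32)*(28 + 22)/5 = 3 - (-32)*50/5 = 3 - ⅕*(-1600) = 3 + 320 = 323)
1/(-42297 + 34649) - (22447 + Z) = 1/(-42297 + 34649) - (22447 + 323) = 1/(-7648) - 1*22770 = -1/7648 - 22770 = -174144961/7648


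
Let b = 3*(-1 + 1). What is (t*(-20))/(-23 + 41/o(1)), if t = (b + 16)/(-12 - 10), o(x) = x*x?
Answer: 80/99 ≈ 0.80808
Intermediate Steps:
o(x) = x**2
b = 0 (b = 3*0 = 0)
t = -8/11 (t = (0 + 16)/(-12 - 10) = 16/(-22) = 16*(-1/22) = -8/11 ≈ -0.72727)
(t*(-20))/(-23 + 41/o(1)) = (-8/11*(-20))/(-23 + 41/(1**2)) = 160/(11*(-23 + 41/1)) = 160/(11*(-23 + 41*1)) = 160/(11*(-23 + 41)) = (160/11)/18 = (160/11)*(1/18) = 80/99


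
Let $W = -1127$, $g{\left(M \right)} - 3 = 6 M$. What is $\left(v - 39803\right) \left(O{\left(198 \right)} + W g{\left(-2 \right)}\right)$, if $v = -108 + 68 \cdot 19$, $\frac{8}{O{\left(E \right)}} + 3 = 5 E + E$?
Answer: $- \frac{154726547199}{395} \approx -3.9171 \cdot 10^{8}$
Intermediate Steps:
$g{\left(M \right)} = 3 + 6 M$
$O{\left(E \right)} = \frac{8}{-3 + 6 E}$ ($O{\left(E \right)} = \frac{8}{-3 + \left(5 E + E\right)} = \frac{8}{-3 + 6 E}$)
$v = 1184$ ($v = -108 + 1292 = 1184$)
$\left(v - 39803\right) \left(O{\left(198 \right)} + W g{\left(-2 \right)}\right) = \left(1184 - 39803\right) \left(\frac{8}{3 \left(-1 + 2 \cdot 198\right)} - 1127 \left(3 + 6 \left(-2\right)\right)\right) = - 38619 \left(\frac{8}{3 \left(-1 + 396\right)} - 1127 \left(3 - 12\right)\right) = - 38619 \left(\frac{8}{3 \cdot 395} - -10143\right) = - 38619 \left(\frac{8}{3} \cdot \frac{1}{395} + 10143\right) = - 38619 \left(\frac{8}{1185} + 10143\right) = \left(-38619\right) \frac{12019463}{1185} = - \frac{154726547199}{395}$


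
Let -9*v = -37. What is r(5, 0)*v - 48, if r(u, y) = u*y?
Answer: -48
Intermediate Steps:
v = 37/9 (v = -⅑*(-37) = 37/9 ≈ 4.1111)
r(5, 0)*v - 48 = (5*0)*(37/9) - 48 = 0*(37/9) - 48 = 0 - 48 = -48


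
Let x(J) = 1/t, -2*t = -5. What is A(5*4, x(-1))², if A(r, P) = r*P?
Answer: 64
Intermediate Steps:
t = 5/2 (t = -½*(-5) = 5/2 ≈ 2.5000)
x(J) = ⅖ (x(J) = 1/(5/2) = ⅖)
A(r, P) = P*r
A(5*4, x(-1))² = (2*(5*4)/5)² = ((⅖)*20)² = 8² = 64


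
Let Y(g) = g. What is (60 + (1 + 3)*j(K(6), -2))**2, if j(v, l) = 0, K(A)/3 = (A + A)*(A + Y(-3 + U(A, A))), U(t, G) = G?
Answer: 3600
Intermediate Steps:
K(A) = 6*A*(-3 + 2*A) (K(A) = 3*((A + A)*(A + (-3 + A))) = 3*((2*A)*(-3 + 2*A)) = 3*(2*A*(-3 + 2*A)) = 6*A*(-3 + 2*A))
(60 + (1 + 3)*j(K(6), -2))**2 = (60 + (1 + 3)*0)**2 = (60 + 4*0)**2 = (60 + 0)**2 = 60**2 = 3600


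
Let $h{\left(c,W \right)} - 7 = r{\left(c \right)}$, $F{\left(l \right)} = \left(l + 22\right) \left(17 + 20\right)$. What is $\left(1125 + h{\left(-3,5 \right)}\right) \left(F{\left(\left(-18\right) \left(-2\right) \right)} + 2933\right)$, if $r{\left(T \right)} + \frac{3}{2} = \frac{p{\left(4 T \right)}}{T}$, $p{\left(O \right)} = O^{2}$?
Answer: $\frac{10996035}{2} \approx 5.498 \cdot 10^{6}$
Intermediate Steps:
$F{\left(l \right)} = 814 + 37 l$ ($F{\left(l \right)} = \left(22 + l\right) 37 = 814 + 37 l$)
$r{\left(T \right)} = - \frac{3}{2} + 16 T$ ($r{\left(T \right)} = - \frac{3}{2} + \frac{\left(4 T\right)^{2}}{T} = - \frac{3}{2} + \frac{16 T^{2}}{T} = - \frac{3}{2} + 16 T$)
$h{\left(c,W \right)} = \frac{11}{2} + 16 c$ ($h{\left(c,W \right)} = 7 + \left(- \frac{3}{2} + 16 c\right) = \frac{11}{2} + 16 c$)
$\left(1125 + h{\left(-3,5 \right)}\right) \left(F{\left(\left(-18\right) \left(-2\right) \right)} + 2933\right) = \left(1125 + \left(\frac{11}{2} + 16 \left(-3\right)\right)\right) \left(\left(814 + 37 \left(\left(-18\right) \left(-2\right)\right)\right) + 2933\right) = \left(1125 + \left(\frac{11}{2} - 48\right)\right) \left(\left(814 + 37 \cdot 36\right) + 2933\right) = \left(1125 - \frac{85}{2}\right) \left(\left(814 + 1332\right) + 2933\right) = \frac{2165 \left(2146 + 2933\right)}{2} = \frac{2165}{2} \cdot 5079 = \frac{10996035}{2}$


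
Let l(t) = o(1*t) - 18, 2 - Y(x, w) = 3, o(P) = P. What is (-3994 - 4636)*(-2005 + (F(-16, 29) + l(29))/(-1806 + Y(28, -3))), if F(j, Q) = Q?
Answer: 31267137250/1807 ≈ 1.7303e+7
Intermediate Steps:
Y(x, w) = -1 (Y(x, w) = 2 - 1*3 = 2 - 3 = -1)
l(t) = -18 + t (l(t) = 1*t - 18 = t - 18 = -18 + t)
(-3994 - 4636)*(-2005 + (F(-16, 29) + l(29))/(-1806 + Y(28, -3))) = (-3994 - 4636)*(-2005 + (29 + (-18 + 29))/(-1806 - 1)) = -8630*(-2005 + (29 + 11)/(-1807)) = -8630*(-2005 + 40*(-1/1807)) = -8630*(-2005 - 40/1807) = -8630*(-3623075/1807) = 31267137250/1807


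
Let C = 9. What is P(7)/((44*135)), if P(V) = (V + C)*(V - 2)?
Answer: 4/297 ≈ 0.013468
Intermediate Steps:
P(V) = (-2 + V)*(9 + V) (P(V) = (V + 9)*(V - 2) = (9 + V)*(-2 + V) = (-2 + V)*(9 + V))
P(7)/((44*135)) = (-18 + 7² + 7*7)/((44*135)) = (-18 + 49 + 49)/5940 = 80*(1/5940) = 4/297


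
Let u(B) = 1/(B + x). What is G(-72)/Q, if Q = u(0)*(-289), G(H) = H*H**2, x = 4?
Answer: 1492992/289 ≈ 5166.1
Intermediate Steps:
u(B) = 1/(4 + B) (u(B) = 1/(B + 4) = 1/(4 + B))
G(H) = H**3
Q = -289/4 (Q = -289/(4 + 0) = -289/4 ≈ -72.250)
G(-72)/Q = (-72)**3/(-289/4) = -373248*(-4/289) = 1492992/289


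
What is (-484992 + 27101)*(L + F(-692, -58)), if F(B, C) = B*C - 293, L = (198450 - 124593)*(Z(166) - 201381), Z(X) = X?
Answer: 6804762297187092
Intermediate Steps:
L = -14861136255 (L = (198450 - 124593)*(166 - 201381) = 73857*(-201215) = -14861136255)
F(B, C) = -293 + B*C
(-484992 + 27101)*(L + F(-692, -58)) = (-484992 + 27101)*(-14861136255 + (-293 - 692*(-58))) = -457891*(-14861136255 + (-293 + 40136)) = -457891*(-14861136255 + 39843) = -457891*(-14861096412) = 6804762297187092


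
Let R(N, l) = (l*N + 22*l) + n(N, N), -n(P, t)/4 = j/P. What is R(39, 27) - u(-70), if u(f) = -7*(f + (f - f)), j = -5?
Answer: 45143/39 ≈ 1157.5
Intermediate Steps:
u(f) = -7*f (u(f) = -7*(f + 0) = -7*f)
n(P, t) = 20/P (n(P, t) = -(-20)/P = 20/P)
R(N, l) = 20/N + 22*l + N*l (R(N, l) = (l*N + 22*l) + 20/N = (N*l + 22*l) + 20/N = (22*l + N*l) + 20/N = 20/N + 22*l + N*l)
R(39, 27) - u(-70) = (20 + 39*27*(22 + 39))/39 - (-7)*(-70) = (20 + 39*27*61)/39 - 1*490 = (20 + 64233)/39 - 490 = (1/39)*64253 - 490 = 64253/39 - 490 = 45143/39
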